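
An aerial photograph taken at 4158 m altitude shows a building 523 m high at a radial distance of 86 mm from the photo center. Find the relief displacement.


d = h * r / H = 523 * 86 / 4158 = 10.82 mm

10.82 mm


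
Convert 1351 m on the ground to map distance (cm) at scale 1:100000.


map_cm = 1351 * 100 / 100000 = 1.351 cm ≈ 1.35 cm

1.35 cm


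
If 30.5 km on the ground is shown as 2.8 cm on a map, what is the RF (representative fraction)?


ground = 30.5 km = 3050000 cm; RF denominator = ground / map = 3050000 / 2.8 ≈ 1089286; RF = 1:1089286

1:1089286


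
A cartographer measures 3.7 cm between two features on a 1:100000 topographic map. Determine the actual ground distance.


ground = 3.7 cm * 100000 / 100 = 3700.0 m = 3.7 km

3.7 km


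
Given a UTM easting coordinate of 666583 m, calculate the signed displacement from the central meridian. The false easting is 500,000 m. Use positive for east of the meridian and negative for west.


displacement = 666583 - 500000 = 166583 m

166583 m


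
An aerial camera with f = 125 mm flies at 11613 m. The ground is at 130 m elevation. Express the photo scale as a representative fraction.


scale = f / (H - h) = 125 mm / 11483 m = 125 / 11483000 = 1:91864

1:91864


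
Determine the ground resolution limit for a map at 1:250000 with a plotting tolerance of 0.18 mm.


ground = 0.18 mm * 250000 / 1000 = 45.0 m

45.0 m


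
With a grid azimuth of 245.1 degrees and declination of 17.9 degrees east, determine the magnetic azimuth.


magnetic azimuth = grid azimuth - declination (east +ve)
mag_az = 245.1 - 17.9 = 227.2 degrees

227.2 degrees


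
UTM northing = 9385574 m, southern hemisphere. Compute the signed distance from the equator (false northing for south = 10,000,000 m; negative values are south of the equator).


For southern: actual = 9385574 - 10000000 = -614426 m

-614426 m


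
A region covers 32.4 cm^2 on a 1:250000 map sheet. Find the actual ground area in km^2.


ground_area = 32.4 * (250000/100)^2 = 202500000.0 m^2 = 202.5 km^2

202.5 km^2


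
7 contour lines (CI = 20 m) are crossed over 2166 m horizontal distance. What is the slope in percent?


elevation change = 7 * 20 = 140 m
slope = 140 / 2166 * 100 = 6.5%

6.5%


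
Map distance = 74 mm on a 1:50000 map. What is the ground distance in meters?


ground = 74 mm * 50000 / 1000 = 3700.0 m

3700.0 m


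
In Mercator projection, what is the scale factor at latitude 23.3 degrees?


SF = 1 / cos(23.3) = 1 / 0.918446 = 1.089

1.089


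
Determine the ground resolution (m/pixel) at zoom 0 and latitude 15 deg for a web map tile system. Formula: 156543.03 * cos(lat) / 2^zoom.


res = 156543.03 * cos(15) / 2^0 = 156543.03 * 0.96592583 / 1 = 151208.96 m/pixel

151208.96 m/pixel


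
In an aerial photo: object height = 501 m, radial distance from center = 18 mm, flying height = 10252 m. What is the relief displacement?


d = h * r / H = 501 * 18 / 10252 = 0.88 mm

0.88 mm


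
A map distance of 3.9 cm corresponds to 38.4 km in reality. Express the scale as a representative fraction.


ground = 38.4 km = 3840000 cm; RF denominator = ground / map = 3840000 / 3.9 ≈ 984615; RF = 1:984615

1:984615


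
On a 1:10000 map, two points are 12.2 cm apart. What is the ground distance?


ground = 12.2 cm * 10000 / 100 = 1220.0 m = 1.22 km

1.22 km


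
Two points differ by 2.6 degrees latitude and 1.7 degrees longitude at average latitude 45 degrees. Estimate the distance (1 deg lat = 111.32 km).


dlat_km = 2.6 * 111.32 = 289.432
dlon_km = 1.7 * 111.32 * cos(45) ≈ 133.816
dist = sqrt(289.432^2 + 133.816^2) ≈ 318.9 km

318.9 km


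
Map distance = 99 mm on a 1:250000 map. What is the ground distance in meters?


ground = 99 mm * 250000 / 1000 = 24750.0 m

24750.0 m


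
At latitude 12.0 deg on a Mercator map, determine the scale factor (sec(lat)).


SF = 1 / cos(12.0) = 1 / 0.978148 = 1.022

1.022


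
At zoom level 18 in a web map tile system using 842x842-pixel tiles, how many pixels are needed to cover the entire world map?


tiles per axis = 2^18 = 262144
total tiles = 262144^2 = 68719476736
pixels per axis = 262144 * 842 = 220725248
total pixels = 220725248^2 = 48719635104661504

48719635104661504 pixels


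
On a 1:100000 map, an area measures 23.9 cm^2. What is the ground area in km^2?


ground_area = 23.9 * (100000/100)^2 = 23900000.0 m^2 = 23.9 km^2

23.9 km^2


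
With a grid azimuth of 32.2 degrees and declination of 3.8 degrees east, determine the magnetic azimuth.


magnetic azimuth = grid azimuth - declination (east +ve)
mag_az = 32.2 - 3.8 = 28.4 degrees

28.4 degrees


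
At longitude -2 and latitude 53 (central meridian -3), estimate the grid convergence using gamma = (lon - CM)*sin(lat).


gamma = (-2 - -3) * sin(53) = 1 * 0.798636 = 0.799 degrees

0.799 degrees


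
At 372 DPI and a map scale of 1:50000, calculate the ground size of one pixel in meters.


pixel_cm = 2.54 / 372 ≈ 0.006828 cm
ground = pixel_cm * 50000 / 100 = 2.54 * 50000 / (372 * 100) = 127000 / 37200 ≈ 3.41 m

3.41 m


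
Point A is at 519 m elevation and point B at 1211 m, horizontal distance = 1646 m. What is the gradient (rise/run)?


gradient = (1211 - 519) / 1646 = 692 / 1646 = 0.4204

0.4204


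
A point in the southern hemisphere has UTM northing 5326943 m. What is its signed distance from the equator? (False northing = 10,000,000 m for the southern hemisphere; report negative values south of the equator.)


For southern: actual = 5326943 - 10000000 = -4673057 m

-4673057 m


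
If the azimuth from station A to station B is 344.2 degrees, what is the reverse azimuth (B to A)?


back azimuth = (344.2 + 180) mod 360 = 164.2 degrees

164.2 degrees


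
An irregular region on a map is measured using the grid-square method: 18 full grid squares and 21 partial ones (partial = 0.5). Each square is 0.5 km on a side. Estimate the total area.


effective squares = 18 + 21 * 0.5 = 28.5
area = 28.5 * 0.25 = 7.125 km^2

7.125 km^2


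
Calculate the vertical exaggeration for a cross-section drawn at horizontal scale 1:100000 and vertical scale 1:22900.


VE = horizontal_scale / vertical_scale = 100000 / 22900 ≈ 4.4

4.4x


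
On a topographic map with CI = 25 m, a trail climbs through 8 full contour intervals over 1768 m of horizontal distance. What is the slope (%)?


elevation change = 8 * 25 = 200 m
slope = 200 / 1768 * 100 = 11.3%

11.3%


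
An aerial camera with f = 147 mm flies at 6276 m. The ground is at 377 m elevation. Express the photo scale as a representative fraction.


scale = f / (H - h) = 147 mm / 5899 m = 147 / 5899000 = 1:40129

1:40129


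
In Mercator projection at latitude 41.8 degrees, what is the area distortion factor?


area_distortion = 1/cos^2(41.8) = 1.799

1.799


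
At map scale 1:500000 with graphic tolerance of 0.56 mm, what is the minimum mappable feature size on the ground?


ground = 0.56 mm * 500000 / 1000 = 280.0 m

280.0 m


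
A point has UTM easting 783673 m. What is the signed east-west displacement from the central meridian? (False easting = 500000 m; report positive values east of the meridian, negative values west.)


displacement = 783673 - 500000 = 283673 m

283673 m


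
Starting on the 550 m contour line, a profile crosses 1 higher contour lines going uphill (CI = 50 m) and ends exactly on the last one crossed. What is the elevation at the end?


elevation = 550 + 1 * 50 = 600 m

600 m


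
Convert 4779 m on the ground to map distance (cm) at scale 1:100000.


map_cm = 4779 * 100 / 100000 = 4.779 cm ≈ 4.78 cm

4.78 cm


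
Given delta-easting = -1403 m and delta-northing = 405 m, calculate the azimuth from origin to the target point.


az = atan2(-1403, 405) = -73.9 deg
adjusted to 0-360: 286.1 degrees

286.1 degrees


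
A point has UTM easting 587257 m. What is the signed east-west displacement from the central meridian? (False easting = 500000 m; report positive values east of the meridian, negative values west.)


displacement = 587257 - 500000 = 87257 m

87257 m


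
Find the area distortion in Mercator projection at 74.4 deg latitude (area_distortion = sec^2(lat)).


area_distortion = 1/cos^2(74.4) = 13.828

13.828


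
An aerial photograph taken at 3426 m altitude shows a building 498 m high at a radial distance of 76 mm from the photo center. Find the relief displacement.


d = h * r / H = 498 * 76 / 3426 = 11.05 mm

11.05 mm


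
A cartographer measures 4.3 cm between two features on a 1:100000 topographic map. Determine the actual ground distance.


ground = 4.3 cm * 100000 / 100 = 4300.0 m = 4.3 km

4.3 km


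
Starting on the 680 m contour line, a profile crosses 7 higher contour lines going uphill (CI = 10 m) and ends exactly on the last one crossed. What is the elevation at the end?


elevation = 680 + 7 * 10 = 750 m

750 m


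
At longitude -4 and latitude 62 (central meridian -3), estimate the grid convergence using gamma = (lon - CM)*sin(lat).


gamma = (-4 - -3) * sin(62) = -1 * 0.882948 = -0.883 degrees

-0.883 degrees


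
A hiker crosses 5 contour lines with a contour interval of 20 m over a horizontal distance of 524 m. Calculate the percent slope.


elevation change = 5 * 20 = 100 m
slope = 100 / 524 * 100 = 19.1%

19.1%


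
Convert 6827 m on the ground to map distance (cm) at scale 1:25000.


map_cm = 6827 * 100 / 25000 = 27.308 cm ≈ 27.31 cm

27.31 cm


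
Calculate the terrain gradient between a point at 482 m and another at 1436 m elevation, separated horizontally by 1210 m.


gradient = (1436 - 482) / 1210 = 954 / 1210 = 0.7884

0.7884


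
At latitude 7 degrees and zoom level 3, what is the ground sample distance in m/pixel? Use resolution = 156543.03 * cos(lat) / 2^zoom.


res = 156543.03 * cos(7) / 2^3 = 156543.03 * 0.99254615 / 8 = 19422.02 m/pixel

19422.02 m/pixel


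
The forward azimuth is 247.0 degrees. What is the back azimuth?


back azimuth = (247.0 + 180) mod 360 = 67.0 degrees

67.0 degrees


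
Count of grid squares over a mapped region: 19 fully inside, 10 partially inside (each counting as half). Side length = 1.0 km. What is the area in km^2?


effective squares = 19 + 10 * 0.5 = 24.0
area = 24.0 * 1.0 = 24.0 km^2

24.0 km^2


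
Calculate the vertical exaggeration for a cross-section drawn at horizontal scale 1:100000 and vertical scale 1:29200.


VE = horizontal_scale / vertical_scale = 100000 / 29200 ≈ 3.4

3.4x


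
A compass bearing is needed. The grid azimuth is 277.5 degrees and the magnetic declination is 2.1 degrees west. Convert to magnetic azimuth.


magnetic azimuth = grid azimuth - declination (east +ve)
mag_az = 277.5 - -2.1 = 279.6 degrees

279.6 degrees


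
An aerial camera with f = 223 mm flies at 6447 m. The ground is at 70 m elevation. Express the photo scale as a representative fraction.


scale = f / (H - h) = 223 mm / 6377 m = 223 / 6377000 = 1:28596

1:28596


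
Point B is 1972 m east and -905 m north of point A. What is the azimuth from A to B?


az = atan2(1972, -905) = 114.7 deg
adjusted to 0-360: 114.7 degrees

114.7 degrees


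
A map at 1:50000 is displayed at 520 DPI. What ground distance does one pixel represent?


pixel_cm = 2.54 / 520 ≈ 0.004885 cm
ground = pixel_cm * 50000 / 100 = 2.54 * 50000 / (520 * 100) = 127000 / 52000 ≈ 2.44 m

2.44 m


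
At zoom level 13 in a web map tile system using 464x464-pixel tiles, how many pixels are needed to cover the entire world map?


tiles per axis = 2^13 = 8192
total tiles = 8192^2 = 67108864
pixels per axis = 8192 * 464 = 3801088
total pixels = 3801088^2 = 14448269983744

14448269983744 pixels


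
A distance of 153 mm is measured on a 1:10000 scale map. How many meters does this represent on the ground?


ground = 153 mm * 10000 / 1000 = 1530.0 m

1530.0 m


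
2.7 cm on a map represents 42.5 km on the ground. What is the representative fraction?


ground = 42.5 km = 4250000 cm; RF denominator = ground / map = 4250000 / 2.7 ≈ 1574074; RF = 1:1574074

1:1574074


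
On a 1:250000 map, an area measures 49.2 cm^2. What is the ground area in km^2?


ground_area = 49.2 * (250000/100)^2 = 307500000.0 m^2 = 307.5 km^2

307.5 km^2


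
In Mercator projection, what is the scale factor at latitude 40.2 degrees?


SF = 1 / cos(40.2) = 1 / 0.763796 = 1.309

1.309


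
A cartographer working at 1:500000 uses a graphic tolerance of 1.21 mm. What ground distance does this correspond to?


ground = 1.21 mm * 500000 / 1000 = 605.0 m

605.0 m


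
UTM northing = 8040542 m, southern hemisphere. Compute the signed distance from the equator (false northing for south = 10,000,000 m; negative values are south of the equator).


For southern: actual = 8040542 - 10000000 = -1959458 m

-1959458 m


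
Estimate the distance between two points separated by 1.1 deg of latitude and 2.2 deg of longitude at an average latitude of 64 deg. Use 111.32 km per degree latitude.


dlat_km = 1.1 * 111.32 = 122.452
dlon_km = 2.2 * 111.32 * cos(64) ≈ 107.359
dist = sqrt(122.452^2 + 107.359^2) ≈ 162.9 km

162.9 km


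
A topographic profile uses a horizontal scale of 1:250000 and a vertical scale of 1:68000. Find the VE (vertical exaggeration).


VE = horizontal_scale / vertical_scale = 250000 / 68000 ≈ 3.7

3.7x


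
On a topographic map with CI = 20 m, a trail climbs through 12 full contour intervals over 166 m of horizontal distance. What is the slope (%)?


elevation change = 12 * 20 = 240 m
slope = 240 / 166 * 100 = 144.6%

144.6%


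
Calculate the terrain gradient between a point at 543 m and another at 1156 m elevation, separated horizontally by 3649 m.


gradient = (1156 - 543) / 3649 = 613 / 3649 = 0.168

0.168


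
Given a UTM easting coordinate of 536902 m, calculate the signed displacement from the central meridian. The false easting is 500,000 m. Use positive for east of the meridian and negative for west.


displacement = 536902 - 500000 = 36902 m

36902 m


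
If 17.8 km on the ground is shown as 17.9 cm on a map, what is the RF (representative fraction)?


ground = 17.8 km = 1780000 cm; RF denominator = ground / map = 1780000 / 17.9 ≈ 99441; RF = 1:99441

1:99441


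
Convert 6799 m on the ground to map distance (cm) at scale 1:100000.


map_cm = 6799 * 100 / 100000 = 6.799 cm ≈ 6.8 cm

6.8 cm


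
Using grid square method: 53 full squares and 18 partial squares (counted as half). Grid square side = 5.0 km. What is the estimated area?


effective squares = 53 + 18 * 0.5 = 62.0
area = 62.0 * 25.0 = 1550.0 km^2

1550.0 km^2


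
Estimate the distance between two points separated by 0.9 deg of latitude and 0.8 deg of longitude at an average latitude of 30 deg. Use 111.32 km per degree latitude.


dlat_km = 0.9 * 111.32 = 100.188
dlon_km = 0.8 * 111.32 * cos(30) ≈ 77.125
dist = sqrt(100.188^2 + 77.125^2) ≈ 126.4 km

126.4 km


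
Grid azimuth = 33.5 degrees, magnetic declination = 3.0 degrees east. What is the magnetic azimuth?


magnetic azimuth = grid azimuth - declination (east +ve)
mag_az = 33.5 - 3.0 = 30.5 degrees

30.5 degrees


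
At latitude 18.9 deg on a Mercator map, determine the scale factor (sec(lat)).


SF = 1 / cos(18.9) = 1 / 0.946085 = 1.057

1.057


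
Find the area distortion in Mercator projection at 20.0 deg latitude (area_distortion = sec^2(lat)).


area_distortion = 1/cos^2(20.0) = 1.132

1.132


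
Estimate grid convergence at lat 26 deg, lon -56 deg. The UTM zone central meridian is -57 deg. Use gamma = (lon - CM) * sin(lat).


gamma = (-56 - -57) * sin(26) = 1 * 0.438371 = 0.438 degrees

0.438 degrees


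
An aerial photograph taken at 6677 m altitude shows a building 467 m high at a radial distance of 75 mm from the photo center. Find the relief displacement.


d = h * r / H = 467 * 75 / 6677 = 5.25 mm

5.25 mm


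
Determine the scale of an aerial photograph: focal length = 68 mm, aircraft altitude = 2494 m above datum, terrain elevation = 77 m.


scale = f / (H - h) = 68 mm / 2417 m = 68 / 2417000 = 1:35544

1:35544


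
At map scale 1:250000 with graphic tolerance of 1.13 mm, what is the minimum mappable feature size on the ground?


ground = 1.13 mm * 250000 / 1000 = 282.5 m

282.5 m


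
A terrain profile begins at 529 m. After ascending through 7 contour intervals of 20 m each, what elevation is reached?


elevation = 529 + 7 * 20 = 669 m

669 m


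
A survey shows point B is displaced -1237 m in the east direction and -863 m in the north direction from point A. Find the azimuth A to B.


az = atan2(-1237, -863) = -124.9 deg
adjusted to 0-360: 235.1 degrees

235.1 degrees


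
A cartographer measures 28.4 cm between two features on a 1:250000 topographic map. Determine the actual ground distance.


ground = 28.4 cm * 250000 / 100 = 71000.0 m = 71.0 km

71.0 km


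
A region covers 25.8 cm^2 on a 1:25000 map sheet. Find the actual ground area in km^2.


ground_area = 25.8 * (25000/100)^2 = 1612500.0 m^2 = 1.6125 km^2 ≈ 1.613 km^2

1.613 km^2


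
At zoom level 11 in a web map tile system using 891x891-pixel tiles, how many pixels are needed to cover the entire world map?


tiles per axis = 2^11 = 2048
total tiles = 2048^2 = 4194304
pixels per axis = 2048 * 891 = 1824768
total pixels = 1824768^2 = 3329778253824

3329778253824 pixels


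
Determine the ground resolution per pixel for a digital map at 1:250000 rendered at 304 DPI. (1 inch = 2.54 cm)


pixel_cm = 2.54 / 304 ≈ 0.008355 cm
ground = pixel_cm * 250000 / 100 = 2.54 * 250000 / (304 * 100) = 635000 / 30400 ≈ 20.89 m

20.89 m


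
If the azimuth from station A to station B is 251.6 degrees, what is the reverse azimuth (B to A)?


back azimuth = (251.6 + 180) mod 360 = 71.6 degrees

71.6 degrees


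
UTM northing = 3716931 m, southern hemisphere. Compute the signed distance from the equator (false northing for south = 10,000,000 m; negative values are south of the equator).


For southern: actual = 3716931 - 10000000 = -6283069 m

-6283069 m


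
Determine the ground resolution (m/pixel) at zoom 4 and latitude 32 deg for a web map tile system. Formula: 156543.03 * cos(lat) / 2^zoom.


res = 156543.03 * cos(32) / 2^4 = 156543.03 * 0.8480481 / 16 = 8297.25 m/pixel

8297.25 m/pixel


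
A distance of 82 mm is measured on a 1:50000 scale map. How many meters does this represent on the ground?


ground = 82 mm * 50000 / 1000 = 4100.0 m

4100.0 m


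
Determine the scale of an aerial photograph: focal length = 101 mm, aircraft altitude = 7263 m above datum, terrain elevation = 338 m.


scale = f / (H - h) = 101 mm / 6925 m = 101 / 6925000 = 1:68564

1:68564


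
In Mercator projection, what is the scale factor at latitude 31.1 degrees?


SF = 1 / cos(31.1) = 1 / 0.856267 = 1.168

1.168


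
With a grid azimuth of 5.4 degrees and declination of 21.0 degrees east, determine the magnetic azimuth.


magnetic azimuth = grid azimuth - declination (east +ve)
mag_az = 5.4 - 21.0 = 344.4 degrees

344.4 degrees


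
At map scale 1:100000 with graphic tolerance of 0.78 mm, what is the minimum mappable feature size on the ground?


ground = 0.78 mm * 100000 / 1000 = 78.0 m

78.0 m


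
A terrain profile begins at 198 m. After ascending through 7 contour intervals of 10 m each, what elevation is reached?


elevation = 198 + 7 * 10 = 268 m

268 m


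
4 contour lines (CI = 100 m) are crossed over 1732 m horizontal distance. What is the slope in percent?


elevation change = 4 * 100 = 400 m
slope = 400 / 1732 * 100 = 23.1%

23.1%


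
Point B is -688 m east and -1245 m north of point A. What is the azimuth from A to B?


az = atan2(-688, -1245) = -151.1 deg
adjusted to 0-360: 208.9 degrees

208.9 degrees


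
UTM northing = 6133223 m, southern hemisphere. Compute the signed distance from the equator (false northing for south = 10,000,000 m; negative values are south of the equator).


For southern: actual = 6133223 - 10000000 = -3866777 m

-3866777 m


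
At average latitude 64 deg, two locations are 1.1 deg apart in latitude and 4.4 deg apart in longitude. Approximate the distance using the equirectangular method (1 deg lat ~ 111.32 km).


dlat_km = 1.1 * 111.32 = 122.452
dlon_km = 4.4 * 111.32 * cos(64) ≈ 214.718
dist = sqrt(122.452^2 + 214.718^2) ≈ 247.2 km

247.2 km


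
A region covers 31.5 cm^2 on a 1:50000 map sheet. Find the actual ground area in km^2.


ground_area = 31.5 * (50000/100)^2 = 7875000.0 m^2 = 7.875 km^2

7.875 km^2


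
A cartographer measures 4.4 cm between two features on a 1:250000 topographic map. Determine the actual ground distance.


ground = 4.4 cm * 250000 / 100 = 11000.0 m = 11.0 km

11.0 km


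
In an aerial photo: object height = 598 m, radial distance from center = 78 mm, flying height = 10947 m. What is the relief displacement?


d = h * r / H = 598 * 78 / 10947 = 4.26 mm

4.26 mm


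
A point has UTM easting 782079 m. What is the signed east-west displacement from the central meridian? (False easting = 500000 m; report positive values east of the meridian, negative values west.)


displacement = 782079 - 500000 = 282079 m

282079 m


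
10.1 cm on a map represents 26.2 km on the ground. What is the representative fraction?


ground = 26.2 km = 2620000 cm; RF denominator = ground / map = 2620000 / 10.1 ≈ 259406; RF = 1:259406

1:259406


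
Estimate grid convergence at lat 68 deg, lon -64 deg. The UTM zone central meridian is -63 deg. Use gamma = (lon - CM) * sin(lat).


gamma = (-64 - -63) * sin(68) = -1 * 0.927184 = -0.927 degrees

-0.927 degrees


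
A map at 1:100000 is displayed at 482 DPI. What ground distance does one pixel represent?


pixel_cm = 2.54 / 482 ≈ 0.00527 cm
ground = pixel_cm * 100000 / 100 = 2.54 * 100000 / (482 * 100) = 254000 / 48200 ≈ 5.27 m

5.27 m


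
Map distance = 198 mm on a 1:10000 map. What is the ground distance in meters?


ground = 198 mm * 10000 / 1000 = 1980.0 m

1980.0 m


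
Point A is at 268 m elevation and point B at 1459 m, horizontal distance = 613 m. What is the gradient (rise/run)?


gradient = (1459 - 268) / 613 = 1191 / 613 = 1.9429

1.9429


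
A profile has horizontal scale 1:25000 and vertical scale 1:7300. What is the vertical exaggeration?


VE = horizontal_scale / vertical_scale = 25000 / 7300 ≈ 3.4

3.4x


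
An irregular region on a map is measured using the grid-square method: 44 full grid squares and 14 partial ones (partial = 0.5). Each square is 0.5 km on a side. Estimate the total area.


effective squares = 44 + 14 * 0.5 = 51.0
area = 51.0 * 0.25 = 12.75 km^2

12.75 km^2


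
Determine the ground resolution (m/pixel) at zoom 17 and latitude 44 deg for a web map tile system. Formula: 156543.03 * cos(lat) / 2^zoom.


res = 156543.03 * cos(44) / 2^17 = 156543.03 * 0.7193398 / 131072 = 0.86 m/pixel

0.86 m/pixel


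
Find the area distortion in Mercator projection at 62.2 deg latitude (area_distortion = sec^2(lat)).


area_distortion = 1/cos^2(62.2) = 4.597

4.597


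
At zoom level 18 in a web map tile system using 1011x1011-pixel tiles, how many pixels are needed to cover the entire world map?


tiles per axis = 2^18 = 262144
total tiles = 262144^2 = 68719476736
pixels per axis = 262144 * 1011 = 265027584
total pixels = 265027584^2 = 70239620280877056

70239620280877056 pixels


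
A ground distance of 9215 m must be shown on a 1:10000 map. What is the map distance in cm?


map_cm = 9215 * 100 / 10000 = 92.15 cm

92.15 cm


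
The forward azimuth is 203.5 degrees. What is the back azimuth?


back azimuth = (203.5 + 180) mod 360 = 23.5 degrees

23.5 degrees


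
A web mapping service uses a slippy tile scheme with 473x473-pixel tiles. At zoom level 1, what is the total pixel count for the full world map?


tiles per axis = 2^1 = 2
total tiles = 2^2 = 4
pixels per axis = 2 * 473 = 946
total pixels = 946^2 = 894916

894916 pixels


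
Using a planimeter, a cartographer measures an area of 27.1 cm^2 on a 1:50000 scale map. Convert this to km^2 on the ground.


ground_area = 27.1 * (50000/100)^2 = 6775000.0 m^2 = 6.775 km^2

6.775 km^2


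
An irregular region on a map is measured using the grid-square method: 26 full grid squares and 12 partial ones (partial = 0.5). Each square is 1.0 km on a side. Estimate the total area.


effective squares = 26 + 12 * 0.5 = 32.0
area = 32.0 * 1.0 = 32.0 km^2

32.0 km^2


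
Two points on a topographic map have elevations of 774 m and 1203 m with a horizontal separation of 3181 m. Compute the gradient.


gradient = (1203 - 774) / 3181 = 429 / 3181 = 0.1349

0.1349


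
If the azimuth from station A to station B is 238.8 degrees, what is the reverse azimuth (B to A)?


back azimuth = (238.8 + 180) mod 360 = 58.8 degrees

58.8 degrees


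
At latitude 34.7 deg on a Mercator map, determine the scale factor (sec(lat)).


SF = 1 / cos(34.7) = 1 / 0.822144 = 1.216

1.216


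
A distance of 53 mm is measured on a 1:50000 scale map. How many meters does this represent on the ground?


ground = 53 mm * 50000 / 1000 = 2650.0 m

2650.0 m


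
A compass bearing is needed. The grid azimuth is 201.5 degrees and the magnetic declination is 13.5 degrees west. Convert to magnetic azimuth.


magnetic azimuth = grid azimuth - declination (east +ve)
mag_az = 201.5 - -13.5 = 215.0 degrees

215.0 degrees


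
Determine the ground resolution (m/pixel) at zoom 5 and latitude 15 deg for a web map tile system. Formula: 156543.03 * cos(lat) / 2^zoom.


res = 156543.03 * cos(15) / 2^5 = 156543.03 * 0.96592583 / 32 = 4725.28 m/pixel

4725.28 m/pixel


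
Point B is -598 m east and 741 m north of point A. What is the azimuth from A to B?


az = atan2(-598, 741) = -38.9 deg
adjusted to 0-360: 321.1 degrees

321.1 degrees


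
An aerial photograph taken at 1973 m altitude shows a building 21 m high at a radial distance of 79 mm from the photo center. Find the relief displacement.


d = h * r / H = 21 * 79 / 1973 = 0.84 mm

0.84 mm


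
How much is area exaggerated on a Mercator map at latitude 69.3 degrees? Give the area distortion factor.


area_distortion = 1/cos^2(69.3) = 8.004

8.004


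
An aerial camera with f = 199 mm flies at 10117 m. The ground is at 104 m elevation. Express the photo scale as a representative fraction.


scale = f / (H - h) = 199 mm / 10013 m = 199 / 10013000 = 1:50317

1:50317


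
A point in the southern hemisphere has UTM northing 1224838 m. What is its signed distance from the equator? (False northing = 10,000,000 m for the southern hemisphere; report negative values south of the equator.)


For southern: actual = 1224838 - 10000000 = -8775162 m

-8775162 m


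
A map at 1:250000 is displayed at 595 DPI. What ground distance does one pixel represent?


pixel_cm = 2.54 / 595 ≈ 0.004269 cm
ground = pixel_cm * 250000 / 100 = 2.54 * 250000 / (595 * 100) = 635000 / 59500 ≈ 10.67 m

10.67 m


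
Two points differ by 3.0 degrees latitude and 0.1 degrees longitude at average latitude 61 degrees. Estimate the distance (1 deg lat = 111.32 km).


dlat_km = 3.0 * 111.32 = 333.96
dlon_km = 0.1 * 111.32 * cos(61) ≈ 5.397
dist = sqrt(333.96^2 + 5.397^2) ≈ 334.0 km

334.0 km


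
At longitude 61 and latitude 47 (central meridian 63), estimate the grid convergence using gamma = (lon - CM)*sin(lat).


gamma = (61 - 63) * sin(47) = -2 * 0.731354 = -1.463 degrees

-1.463 degrees


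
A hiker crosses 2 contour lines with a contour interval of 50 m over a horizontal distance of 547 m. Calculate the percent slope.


elevation change = 2 * 50 = 100 m
slope = 100 / 547 * 100 = 18.3%

18.3%


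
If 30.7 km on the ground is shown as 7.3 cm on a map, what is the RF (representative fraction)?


ground = 30.7 km = 3070000 cm; RF denominator = ground / map = 3070000 / 7.3 ≈ 420548; RF = 1:420548

1:420548


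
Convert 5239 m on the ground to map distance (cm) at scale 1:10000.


map_cm = 5239 * 100 / 10000 = 52.39 cm

52.39 cm


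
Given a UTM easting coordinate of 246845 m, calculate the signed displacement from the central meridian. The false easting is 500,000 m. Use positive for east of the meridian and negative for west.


displacement = 246845 - 500000 = -253155 m

-253155 m


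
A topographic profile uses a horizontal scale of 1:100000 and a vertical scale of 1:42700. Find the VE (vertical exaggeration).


VE = horizontal_scale / vertical_scale = 100000 / 42700 ≈ 2.3

2.3x


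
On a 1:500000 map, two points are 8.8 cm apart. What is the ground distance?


ground = 8.8 cm * 500000 / 100 = 44000.0 m = 44.0 km

44.0 km


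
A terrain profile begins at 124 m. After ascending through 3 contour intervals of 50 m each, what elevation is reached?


elevation = 124 + 3 * 50 = 274 m

274 m


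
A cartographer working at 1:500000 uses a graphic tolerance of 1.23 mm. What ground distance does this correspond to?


ground = 1.23 mm * 500000 / 1000 = 615.0 m

615.0 m


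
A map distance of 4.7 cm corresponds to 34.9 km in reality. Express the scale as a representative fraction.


ground = 34.9 km = 3490000 cm; RF denominator = ground / map = 3490000 / 4.7 ≈ 742553; RF = 1:742553

1:742553


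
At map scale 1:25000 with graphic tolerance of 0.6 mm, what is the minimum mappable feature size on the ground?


ground = 0.6 mm * 25000 / 1000 = 15.0 m

15.0 m


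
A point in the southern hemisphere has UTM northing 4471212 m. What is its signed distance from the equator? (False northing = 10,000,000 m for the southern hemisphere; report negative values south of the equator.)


For southern: actual = 4471212 - 10000000 = -5528788 m

-5528788 m


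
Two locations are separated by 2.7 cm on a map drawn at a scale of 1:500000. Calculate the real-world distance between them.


ground = 2.7 cm * 500000 / 100 = 13500.0 m = 13.5 km

13.5 km


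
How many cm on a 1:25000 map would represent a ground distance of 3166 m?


map_cm = 3166 * 100 / 25000 = 12.664 cm ≈ 12.66 cm

12.66 cm


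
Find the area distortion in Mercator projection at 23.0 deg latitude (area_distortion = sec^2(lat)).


area_distortion = 1/cos^2(23.0) = 1.18

1.18


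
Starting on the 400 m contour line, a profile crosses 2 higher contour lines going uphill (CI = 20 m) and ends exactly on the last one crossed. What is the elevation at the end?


elevation = 400 + 2 * 20 = 440 m

440 m


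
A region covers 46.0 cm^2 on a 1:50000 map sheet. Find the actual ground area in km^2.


ground_area = 46.0 * (50000/100)^2 = 11500000.0 m^2 = 11.5 km^2

11.5 km^2


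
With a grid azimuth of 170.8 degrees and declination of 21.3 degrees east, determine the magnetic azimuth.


magnetic azimuth = grid azimuth - declination (east +ve)
mag_az = 170.8 - 21.3 = 149.5 degrees

149.5 degrees


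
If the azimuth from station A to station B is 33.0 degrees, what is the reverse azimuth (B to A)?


back azimuth = (33.0 + 180) mod 360 = 213.0 degrees

213.0 degrees


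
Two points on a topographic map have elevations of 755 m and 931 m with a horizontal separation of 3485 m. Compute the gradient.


gradient = (931 - 755) / 3485 = 176 / 3485 = 0.0505

0.0505


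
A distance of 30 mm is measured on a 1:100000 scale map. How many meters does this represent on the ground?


ground = 30 mm * 100000 / 1000 = 3000.0 m

3000.0 m


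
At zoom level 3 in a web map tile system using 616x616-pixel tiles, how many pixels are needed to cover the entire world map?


tiles per axis = 2^3 = 8
total tiles = 8^2 = 64
pixels per axis = 8 * 616 = 4928
total pixels = 4928^2 = 24285184

24285184 pixels


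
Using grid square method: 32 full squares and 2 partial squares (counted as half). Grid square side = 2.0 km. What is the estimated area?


effective squares = 32 + 2 * 0.5 = 33.0
area = 33.0 * 4.0 = 132.0 km^2

132.0 km^2


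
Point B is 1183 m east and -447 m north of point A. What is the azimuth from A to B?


az = atan2(1183, -447) = 110.7 deg
adjusted to 0-360: 110.7 degrees

110.7 degrees


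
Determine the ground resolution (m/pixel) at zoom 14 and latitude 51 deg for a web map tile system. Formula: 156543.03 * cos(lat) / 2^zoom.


res = 156543.03 * cos(51) / 2^14 = 156543.03 * 0.62932039 / 16384 = 6.01 m/pixel

6.01 m/pixel


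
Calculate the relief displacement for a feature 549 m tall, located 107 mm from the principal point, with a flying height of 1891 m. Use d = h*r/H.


d = h * r / H = 549 * 107 / 1891 = 31.06 mm

31.06 mm


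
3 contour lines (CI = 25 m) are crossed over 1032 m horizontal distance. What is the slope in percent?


elevation change = 3 * 25 = 75 m
slope = 75 / 1032 * 100 = 7.3%

7.3%


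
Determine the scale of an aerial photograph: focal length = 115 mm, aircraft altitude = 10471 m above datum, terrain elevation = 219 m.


scale = f / (H - h) = 115 mm / 10252 m = 115 / 10252000 = 1:89148

1:89148


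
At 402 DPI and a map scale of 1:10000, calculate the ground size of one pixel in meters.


pixel_cm = 2.54 / 402 ≈ 0.006318 cm
ground = pixel_cm * 10000 / 100 = 2.54 * 10000 / (402 * 100) = 25400 / 40200 ≈ 0.63 m

0.63 m


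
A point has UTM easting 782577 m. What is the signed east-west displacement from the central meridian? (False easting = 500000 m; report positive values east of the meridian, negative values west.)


displacement = 782577 - 500000 = 282577 m

282577 m


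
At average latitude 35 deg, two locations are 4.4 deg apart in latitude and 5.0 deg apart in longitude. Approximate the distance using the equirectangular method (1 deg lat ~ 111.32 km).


dlat_km = 4.4 * 111.32 = 489.808
dlon_km = 5.0 * 111.32 * cos(35) ≈ 455.94
dist = sqrt(489.808^2 + 455.94^2) ≈ 669.2 km

669.2 km


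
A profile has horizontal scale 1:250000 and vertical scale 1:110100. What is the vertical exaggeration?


VE = horizontal_scale / vertical_scale = 250000 / 110100 ≈ 2.3

2.3x


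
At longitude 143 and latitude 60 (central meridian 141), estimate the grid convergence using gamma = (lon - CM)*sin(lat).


gamma = (143 - 141) * sin(60) = 2 * 0.866025 = 1.732 degrees

1.732 degrees


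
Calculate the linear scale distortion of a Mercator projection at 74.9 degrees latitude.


SF = 1 / cos(74.9) = 1 / 0.260505 = 3.839

3.839


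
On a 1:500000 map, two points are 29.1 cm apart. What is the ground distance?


ground = 29.1 cm * 500000 / 100 = 145500.0 m = 145.5 km

145.5 km


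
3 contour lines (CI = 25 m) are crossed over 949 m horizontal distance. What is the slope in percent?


elevation change = 3 * 25 = 75 m
slope = 75 / 949 * 100 = 7.9%

7.9%


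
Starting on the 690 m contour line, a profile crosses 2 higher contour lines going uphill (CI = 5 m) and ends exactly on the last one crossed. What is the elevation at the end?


elevation = 690 + 2 * 5 = 700 m

700 m


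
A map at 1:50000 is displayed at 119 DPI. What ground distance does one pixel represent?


pixel_cm = 2.54 / 119 ≈ 0.021345 cm
ground = pixel_cm * 50000 / 100 = 2.54 * 50000 / (119 * 100) = 127000 / 11900 ≈ 10.67 m

10.67 m


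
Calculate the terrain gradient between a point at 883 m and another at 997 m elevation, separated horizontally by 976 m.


gradient = (997 - 883) / 976 = 114 / 976 = 0.1168

0.1168


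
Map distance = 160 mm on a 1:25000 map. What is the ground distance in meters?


ground = 160 mm * 25000 / 1000 = 4000.0 m

4000.0 m


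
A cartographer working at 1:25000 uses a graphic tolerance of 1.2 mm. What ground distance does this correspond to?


ground = 1.2 mm * 25000 / 1000 = 30.0 m

30.0 m


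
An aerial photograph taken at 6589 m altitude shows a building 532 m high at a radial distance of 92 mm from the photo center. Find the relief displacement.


d = h * r / H = 532 * 92 / 6589 = 7.43 mm

7.43 mm


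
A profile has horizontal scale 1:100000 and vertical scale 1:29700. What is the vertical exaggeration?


VE = horizontal_scale / vertical_scale = 100000 / 29700 ≈ 3.4

3.4x


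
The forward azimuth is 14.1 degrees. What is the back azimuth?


back azimuth = (14.1 + 180) mod 360 = 194.1 degrees

194.1 degrees


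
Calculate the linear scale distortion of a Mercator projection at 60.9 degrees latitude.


SF = 1 / cos(60.9) = 1 / 0.486335 = 2.056

2.056


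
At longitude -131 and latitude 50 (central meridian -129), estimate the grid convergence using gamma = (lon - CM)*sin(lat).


gamma = (-131 - -129) * sin(50) = -2 * 0.766044 = -1.532 degrees

-1.532 degrees


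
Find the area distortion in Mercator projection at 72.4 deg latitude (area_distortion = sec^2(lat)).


area_distortion = 1/cos^2(72.4) = 10.938

10.938


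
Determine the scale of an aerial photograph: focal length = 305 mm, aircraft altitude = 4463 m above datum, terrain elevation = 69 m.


scale = f / (H - h) = 305 mm / 4394 m = 305 / 4394000 = 1:14407

1:14407


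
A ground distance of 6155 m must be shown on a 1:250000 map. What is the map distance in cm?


map_cm = 6155 * 100 / 250000 = 2.462 cm ≈ 2.46 cm

2.46 cm


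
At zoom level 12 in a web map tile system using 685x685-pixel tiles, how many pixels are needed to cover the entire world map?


tiles per axis = 2^12 = 4096
total tiles = 4096^2 = 16777216
pixels per axis = 4096 * 685 = 2805760
total pixels = 2805760^2 = 7872289177600

7872289177600 pixels


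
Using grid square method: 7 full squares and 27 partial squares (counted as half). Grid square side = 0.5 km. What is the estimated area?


effective squares = 7 + 27 * 0.5 = 20.5
area = 20.5 * 0.25 = 5.125 km^2

5.125 km^2


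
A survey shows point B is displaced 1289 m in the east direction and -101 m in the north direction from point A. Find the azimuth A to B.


az = atan2(1289, -101) = 94.5 deg
adjusted to 0-360: 94.5 degrees

94.5 degrees


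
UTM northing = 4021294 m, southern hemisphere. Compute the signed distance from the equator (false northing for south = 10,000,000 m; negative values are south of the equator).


For southern: actual = 4021294 - 10000000 = -5978706 m

-5978706 m


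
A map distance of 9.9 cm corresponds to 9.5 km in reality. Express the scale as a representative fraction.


ground = 9.5 km = 950000 cm; RF denominator = ground / map = 950000 / 9.9 ≈ 95960; RF = 1:95960

1:95960


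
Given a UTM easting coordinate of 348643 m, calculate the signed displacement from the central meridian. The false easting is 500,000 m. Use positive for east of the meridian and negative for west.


displacement = 348643 - 500000 = -151357 m

-151357 m


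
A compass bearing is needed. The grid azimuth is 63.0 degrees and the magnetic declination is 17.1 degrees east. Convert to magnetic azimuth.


magnetic azimuth = grid azimuth - declination (east +ve)
mag_az = 63.0 - 17.1 = 45.9 degrees

45.9 degrees


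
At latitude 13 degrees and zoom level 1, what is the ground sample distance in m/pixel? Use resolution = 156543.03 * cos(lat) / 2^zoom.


res = 156543.03 * cos(13) / 2^1 = 156543.03 * 0.97437006 / 2 = 76265.42 m/pixel

76265.42 m/pixel


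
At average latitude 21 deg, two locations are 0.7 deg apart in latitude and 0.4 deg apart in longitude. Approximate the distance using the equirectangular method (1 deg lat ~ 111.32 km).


dlat_km = 0.7 * 111.32 = 77.924
dlon_km = 0.4 * 111.32 * cos(21) ≈ 41.57
dist = sqrt(77.924^2 + 41.57^2) ≈ 88.3 km

88.3 km
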